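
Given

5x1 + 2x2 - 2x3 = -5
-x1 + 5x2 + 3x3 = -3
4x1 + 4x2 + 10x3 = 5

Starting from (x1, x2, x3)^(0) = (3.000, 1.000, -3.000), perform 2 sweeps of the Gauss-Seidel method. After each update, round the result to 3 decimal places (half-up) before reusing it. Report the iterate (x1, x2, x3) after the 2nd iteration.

Iteration 1:
  x1 = (-5 - (2)·1.000 - (-2)·-3.000) / (5) = -2.600
  x2 = (-3 - (-1)·-2.600 - (3)·-3.000) / (5) = 0.680
  x3 = (5 - (4)·-2.600 - (4)·0.680) / (10) = 1.268
Iteration 2:
  x1 = (-5 - (2)·0.680 - (-2)·1.268) / (5) = -0.765
  x2 = (-3 - (-1)·-0.765 - (3)·1.268) / (5) = -1.514
  x3 = (5 - (4)·-0.765 - (4)·-1.514) / (10) = 1.412

(-0.765, -1.514, 1.412)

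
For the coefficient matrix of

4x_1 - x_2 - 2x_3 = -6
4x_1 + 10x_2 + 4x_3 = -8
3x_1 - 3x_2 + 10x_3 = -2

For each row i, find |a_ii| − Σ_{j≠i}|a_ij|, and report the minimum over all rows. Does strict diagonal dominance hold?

row 1: |4| − (1+2) = 1
row 2: |10| − (4+4) = 2
row 3: |10| − (3+3) = 4
minimum over rows = 1 → strictly diagonally dominant (convergence guaranteed)

1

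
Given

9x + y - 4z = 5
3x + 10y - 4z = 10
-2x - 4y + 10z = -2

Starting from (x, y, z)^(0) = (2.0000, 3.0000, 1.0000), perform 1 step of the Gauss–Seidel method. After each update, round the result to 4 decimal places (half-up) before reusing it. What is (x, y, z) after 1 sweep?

(0.6667, 1.2000, 0.4133)

Iteration 1:
  x = (5 - (1)·3.0000 - (-4)·1.0000) / (9) = 0.6667
  y = (10 - (3)·0.6667 - (-4)·1.0000) / (10) = 1.2000
  z = (-2 - (-2)·0.6667 - (-4)·1.2000) / (10) = 0.4133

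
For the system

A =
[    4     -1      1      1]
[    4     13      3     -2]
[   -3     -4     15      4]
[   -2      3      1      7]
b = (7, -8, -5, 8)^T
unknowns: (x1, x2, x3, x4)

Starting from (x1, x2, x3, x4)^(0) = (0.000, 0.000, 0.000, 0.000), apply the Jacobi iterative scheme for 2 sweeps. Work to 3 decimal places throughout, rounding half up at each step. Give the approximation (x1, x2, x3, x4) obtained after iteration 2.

Iteration 1:
  x1 = (7 - (-1)·0.000 - (1)·0.000 - (1)·0.000) / (4) = 1.750
  x2 = (-8 - (4)·0.000 - (3)·0.000 - (-2)·0.000) / (13) = -0.615
  x3 = (-5 - (-3)·0.000 - (-4)·0.000 - (4)·0.000) / (15) = -0.333
  x4 = (8 - (-2)·0.000 - (3)·0.000 - (1)·0.000) / (7) = 1.143
Iteration 2:
  x1 = (7 - (-1)·-0.615 - (1)·-0.333 - (1)·1.143) / (4) = 1.394
  x2 = (-8 - (4)·1.750 - (3)·-0.333 - (-2)·1.143) / (13) = -0.901
  x3 = (-5 - (-3)·1.750 - (-4)·-0.615 - (4)·1.143) / (15) = -0.452
  x4 = (8 - (-2)·1.750 - (3)·-0.615 - (1)·-0.333) / (7) = 1.954

(1.394, -0.901, -0.452, 1.954)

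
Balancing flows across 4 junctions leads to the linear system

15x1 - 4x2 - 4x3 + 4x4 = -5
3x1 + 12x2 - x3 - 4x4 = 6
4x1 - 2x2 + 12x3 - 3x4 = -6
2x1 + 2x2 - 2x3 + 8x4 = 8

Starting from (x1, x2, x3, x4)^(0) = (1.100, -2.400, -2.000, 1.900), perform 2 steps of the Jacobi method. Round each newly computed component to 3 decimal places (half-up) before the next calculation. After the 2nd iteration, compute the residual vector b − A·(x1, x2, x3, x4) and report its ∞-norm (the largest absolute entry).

5.992

Iteration 1:
  x1 = (-5 - (-4)·-2.400 - (-4)·-2.000 - (4)·1.900) / (15) = -2.013
  x2 = (6 - (3)·1.100 - (-1)·-2.000 - (-4)·1.900) / (12) = 0.692
  x3 = (-6 - (4)·1.100 - (-2)·-2.400 - (-3)·1.900) / (12) = -0.792
  x4 = (8 - (2)·1.100 - (2)·-2.400 - (-2)·-2.000) / (8) = 0.825
Iteration 2:
  x1 = (-5 - (-4)·0.692 - (-4)·-0.792 - (4)·0.825) / (15) = -0.580
  x2 = (6 - (3)·-2.013 - (-1)·-0.792 - (-4)·0.825) / (12) = 1.212
  x3 = (-6 - (4)·-2.013 - (-2)·0.692 - (-3)·0.825) / (12) = 0.493
  x4 = (8 - (2)·-2.013 - (2)·0.692 - (-2)·-0.792) / (8) = 1.132
Residual b − A·x = (5.992, -1.783, -3.776, -1.334); ∞-norm = 5.992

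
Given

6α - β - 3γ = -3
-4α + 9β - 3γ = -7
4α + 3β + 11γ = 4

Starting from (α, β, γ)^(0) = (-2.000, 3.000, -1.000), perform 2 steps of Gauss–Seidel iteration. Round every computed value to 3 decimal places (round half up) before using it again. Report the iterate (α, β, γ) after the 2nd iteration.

(-0.268, -0.594, 0.623)

Iteration 1:
  α = (-3 - (-1)·3.000 - (-3)·-1.000) / (6) = -0.500
  β = (-7 - (-4)·-0.500 - (-3)·-1.000) / (9) = -1.333
  γ = (4 - (4)·-0.500 - (3)·-1.333) / (11) = 0.909
Iteration 2:
  α = (-3 - (-1)·-1.333 - (-3)·0.909) / (6) = -0.268
  β = (-7 - (-4)·-0.268 - (-3)·0.909) / (9) = -0.594
  γ = (4 - (4)·-0.268 - (3)·-0.594) / (11) = 0.623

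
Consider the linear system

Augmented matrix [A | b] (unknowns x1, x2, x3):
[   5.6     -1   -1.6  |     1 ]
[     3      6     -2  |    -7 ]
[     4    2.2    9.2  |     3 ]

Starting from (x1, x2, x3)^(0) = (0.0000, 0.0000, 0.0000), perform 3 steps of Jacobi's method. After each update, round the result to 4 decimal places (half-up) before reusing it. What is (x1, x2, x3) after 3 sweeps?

Iteration 1:
  x1 = (1 - (-1)·0.0000 - (-1.6)·0.0000) / (5.6) = 0.1786
  x2 = (-7 - (3)·0.0000 - (-2)·0.0000) / (6) = -1.1667
  x3 = (3 - (4)·0.0000 - (2.2)·0.0000) / (9.2) = 0.3261
Iteration 2:
  x1 = (1 - (-1)·-1.1667 - (-1.6)·0.3261) / (5.6) = 0.0634
  x2 = (-7 - (3)·0.1786 - (-2)·0.3261) / (6) = -1.1473
  x3 = (3 - (4)·0.1786 - (2.2)·-1.1667) / (9.2) = 0.5274
Iteration 3:
  x1 = (1 - (-1)·-1.1473 - (-1.6)·0.5274) / (5.6) = 0.1244
  x2 = (-7 - (3)·0.0634 - (-2)·0.5274) / (6) = -1.0226
  x3 = (3 - (4)·0.0634 - (2.2)·-1.1473) / (9.2) = 0.5729

(0.1244, -1.0226, 0.5729)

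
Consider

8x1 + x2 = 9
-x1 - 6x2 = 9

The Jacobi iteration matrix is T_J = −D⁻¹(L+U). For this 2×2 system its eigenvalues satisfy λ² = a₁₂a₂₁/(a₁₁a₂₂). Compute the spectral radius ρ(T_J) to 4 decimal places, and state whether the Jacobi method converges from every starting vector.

a₁₂a₂₁/(a₁₁a₂₂) = (1)·(-1) / ((8)·(-6)) = 0.020833
ρ = √|0.020833| = √0.020833 = 0.1443
ρ < 1, so Jacobi converges

0.1443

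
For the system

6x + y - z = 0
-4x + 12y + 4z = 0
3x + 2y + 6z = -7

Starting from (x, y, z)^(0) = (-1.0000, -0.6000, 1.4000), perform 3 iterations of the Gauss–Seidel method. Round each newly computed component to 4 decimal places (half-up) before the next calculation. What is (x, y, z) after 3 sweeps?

(-0.2619, 0.3174, -1.1415)

Iteration 1:
  x = (0 - (1)·-0.6000 - (-1)·1.4000) / (6) = 0.3333
  y = (0 - (-4)·0.3333 - (4)·1.4000) / (12) = -0.3556
  z = (-7 - (3)·0.3333 - (2)·-0.3556) / (6) = -1.2148
Iteration 2:
  x = (0 - (1)·-0.3556 - (-1)·-1.2148) / (6) = -0.1432
  y = (0 - (-4)·-0.1432 - (4)·-1.2148) / (12) = 0.3572
  z = (-7 - (3)·-0.1432 - (2)·0.3572) / (6) = -1.2141
Iteration 3:
  x = (0 - (1)·0.3572 - (-1)·-1.2141) / (6) = -0.2619
  y = (0 - (-4)·-0.2619 - (4)·-1.2141) / (12) = 0.3174
  z = (-7 - (3)·-0.2619 - (2)·0.3174) / (6) = -1.1415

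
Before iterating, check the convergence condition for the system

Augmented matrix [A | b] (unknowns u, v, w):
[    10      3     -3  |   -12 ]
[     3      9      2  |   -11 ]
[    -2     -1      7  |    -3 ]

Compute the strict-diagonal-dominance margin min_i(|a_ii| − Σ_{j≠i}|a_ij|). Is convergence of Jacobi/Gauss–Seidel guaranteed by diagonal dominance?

4

row 1: |10| − (3+3) = 4
row 2: |9| − (3+2) = 4
row 3: |7| − (2+1) = 4
minimum over rows = 4 → strictly diagonally dominant (convergence guaranteed)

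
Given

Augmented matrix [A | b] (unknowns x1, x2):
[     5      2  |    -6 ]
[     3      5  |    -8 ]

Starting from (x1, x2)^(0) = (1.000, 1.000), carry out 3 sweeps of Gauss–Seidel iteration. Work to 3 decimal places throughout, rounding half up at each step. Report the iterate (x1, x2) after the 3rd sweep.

Iteration 1:
  x1 = (-6 - (2)·1.000) / (5) = -1.600
  x2 = (-8 - (3)·-1.600) / (5) = -0.640
Iteration 2:
  x1 = (-6 - (2)·-0.640) / (5) = -0.944
  x2 = (-8 - (3)·-0.944) / (5) = -1.034
Iteration 3:
  x1 = (-6 - (2)·-1.034) / (5) = -0.786
  x2 = (-8 - (3)·-0.786) / (5) = -1.128

(-0.786, -1.128)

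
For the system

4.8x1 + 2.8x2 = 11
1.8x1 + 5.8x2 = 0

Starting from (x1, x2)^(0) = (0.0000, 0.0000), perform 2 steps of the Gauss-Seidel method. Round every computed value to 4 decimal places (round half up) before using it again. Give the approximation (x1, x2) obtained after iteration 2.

(2.7065, -0.8399)

Iteration 1:
  x1 = (11 - (2.8)·0.0000) / (4.8) = 2.2917
  x2 = (0 - (1.8)·2.2917) / (5.8) = -0.7112
Iteration 2:
  x1 = (11 - (2.8)·-0.7112) / (4.8) = 2.7065
  x2 = (0 - (1.8)·2.7065) / (5.8) = -0.8399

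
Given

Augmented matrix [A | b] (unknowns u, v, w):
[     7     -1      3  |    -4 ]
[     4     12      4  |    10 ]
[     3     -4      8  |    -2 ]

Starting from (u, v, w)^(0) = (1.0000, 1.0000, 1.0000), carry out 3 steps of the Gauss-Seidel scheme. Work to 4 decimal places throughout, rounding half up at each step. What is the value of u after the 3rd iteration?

-0.6342

Iteration 1:
  u = (-4 - (-1)·1.0000 - (3)·1.0000) / (7) = -0.8571
  v = (10 - (4)·-0.8571 - (4)·1.0000) / (12) = 0.7857
  w = (-2 - (3)·-0.8571 - (-4)·0.7857) / (8) = 0.4643
Iteration 2:
  u = (-4 - (-1)·0.7857 - (3)·0.4643) / (7) = -0.6582
  v = (10 - (4)·-0.6582 - (4)·0.4643) / (12) = 0.8980
  w = (-2 - (3)·-0.6582 - (-4)·0.8980) / (8) = 0.4458
Iteration 3:
  u = (-4 - (-1)·0.8980 - (3)·0.4458) / (7) = -0.6342
  v = (10 - (4)·-0.6342 - (4)·0.4458) / (12) = 0.8961
  w = (-2 - (3)·-0.6342 - (-4)·0.8961) / (8) = 0.4359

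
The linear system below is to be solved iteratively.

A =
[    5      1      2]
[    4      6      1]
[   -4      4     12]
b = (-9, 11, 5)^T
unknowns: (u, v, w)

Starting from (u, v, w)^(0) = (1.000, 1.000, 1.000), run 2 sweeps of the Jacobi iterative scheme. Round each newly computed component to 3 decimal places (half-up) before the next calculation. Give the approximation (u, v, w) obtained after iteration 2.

Iteration 1:
  u = (-9 - (1)·1.000 - (2)·1.000) / (5) = -2.400
  v = (11 - (4)·1.000 - (1)·1.000) / (6) = 1.000
  w = (5 - (-4)·1.000 - (4)·1.000) / (12) = 0.417
Iteration 2:
  u = (-9 - (1)·1.000 - (2)·0.417) / (5) = -2.167
  v = (11 - (4)·-2.400 - (1)·0.417) / (6) = 3.364
  w = (5 - (-4)·-2.400 - (4)·1.000) / (12) = -0.717

(-2.167, 3.364, -0.717)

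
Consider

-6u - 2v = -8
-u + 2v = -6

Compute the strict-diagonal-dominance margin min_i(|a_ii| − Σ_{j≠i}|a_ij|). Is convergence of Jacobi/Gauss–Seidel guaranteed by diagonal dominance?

1

row 1: |-6| − (2) = 4
row 2: |2| − (1) = 1
minimum over rows = 1 → strictly diagonally dominant (convergence guaranteed)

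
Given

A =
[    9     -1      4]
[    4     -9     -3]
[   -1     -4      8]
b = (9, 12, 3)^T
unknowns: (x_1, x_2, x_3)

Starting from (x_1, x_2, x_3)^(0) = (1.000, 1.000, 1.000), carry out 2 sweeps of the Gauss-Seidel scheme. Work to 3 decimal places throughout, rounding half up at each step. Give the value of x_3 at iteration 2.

0.076

Iteration 1:
  x_1 = (9 - (-1)·1.000 - (4)·1.000) / (9) = 0.667
  x_2 = (12 - (4)·0.667 - (-3)·1.000) / (-9) = -1.370
  x_3 = (3 - (-1)·0.667 - (-4)·-1.370) / (8) = -0.227
Iteration 2:
  x_1 = (9 - (-1)·-1.370 - (4)·-0.227) / (9) = 0.949
  x_2 = (12 - (4)·0.949 - (-3)·-0.227) / (-9) = -0.836
  x_3 = (3 - (-1)·0.949 - (-4)·-0.836) / (8) = 0.076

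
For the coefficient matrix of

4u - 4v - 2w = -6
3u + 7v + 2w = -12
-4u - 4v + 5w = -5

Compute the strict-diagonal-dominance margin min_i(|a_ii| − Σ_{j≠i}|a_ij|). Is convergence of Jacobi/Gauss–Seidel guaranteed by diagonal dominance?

row 1: |4| − (4+2) = -2
row 2: |7| − (3+2) = 2
row 3: |5| − (4+4) = -3
minimum over rows = -3 → not strictly diagonally dominant

-3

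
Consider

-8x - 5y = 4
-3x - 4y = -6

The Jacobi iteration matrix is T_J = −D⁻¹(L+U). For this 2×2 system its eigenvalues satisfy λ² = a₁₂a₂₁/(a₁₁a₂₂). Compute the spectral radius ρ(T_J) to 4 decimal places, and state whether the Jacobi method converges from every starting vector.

a₁₂a₂₁/(a₁₁a₂₂) = (-5)·(-3) / ((-8)·(-4)) = 0.468750
ρ = √|0.468750| = √0.468750 = 0.6847
ρ < 1, so Jacobi converges

0.6847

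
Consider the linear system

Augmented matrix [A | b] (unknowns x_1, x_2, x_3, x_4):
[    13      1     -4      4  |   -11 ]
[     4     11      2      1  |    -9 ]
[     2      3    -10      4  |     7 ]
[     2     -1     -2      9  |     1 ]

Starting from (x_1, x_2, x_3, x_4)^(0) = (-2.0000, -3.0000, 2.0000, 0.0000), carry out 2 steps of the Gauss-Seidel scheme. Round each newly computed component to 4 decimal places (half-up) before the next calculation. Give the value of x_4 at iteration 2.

Iteration 1:
  x_1 = (-11 - (1)·-3.0000 - (-4)·2.0000 - (4)·0.0000) / (13) = 0.0000
  x_2 = (-9 - (4)·0.0000 - (2)·2.0000 - (1)·0.0000) / (11) = -1.1818
  x_3 = (7 - (2)·0.0000 - (3)·-1.1818 - (4)·0.0000) / (-10) = -1.0545
  x_4 = (1 - (2)·0.0000 - (-1)·-1.1818 - (-2)·-1.0545) / (9) = -0.2545
Iteration 2:
  x_1 = (-11 - (1)·-1.1818 - (-4)·-1.0545 - (4)·-0.2545) / (13) = -1.0014
  x_2 = (-9 - (4)·-1.0014 - (2)·-1.0545 - (1)·-0.2545) / (11) = -0.2392
  x_3 = (7 - (2)·-1.0014 - (3)·-0.2392 - (4)·-0.2545) / (-10) = -1.0738
  x_4 = (1 - (2)·-1.0014 - (-1)·-0.2392 - (-2)·-1.0738) / (9) = 0.0684

0.0684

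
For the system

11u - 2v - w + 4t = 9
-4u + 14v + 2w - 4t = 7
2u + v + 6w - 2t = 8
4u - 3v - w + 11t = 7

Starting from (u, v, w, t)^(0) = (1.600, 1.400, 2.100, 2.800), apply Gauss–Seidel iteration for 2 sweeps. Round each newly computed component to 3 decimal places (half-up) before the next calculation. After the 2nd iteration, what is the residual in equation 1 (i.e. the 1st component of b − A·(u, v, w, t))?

Iteration 1:
  u = (9 - (-2)·1.400 - (-1)·2.100 - (4)·2.800) / (11) = 0.245
  v = (7 - (-4)·0.245 - (2)·2.100 - (-4)·2.800) / (14) = 1.070
  w = (8 - (2)·0.245 - (1)·1.070 - (-2)·2.800) / (6) = 2.007
  t = (7 - (4)·0.245 - (-3)·1.070 - (-1)·2.007) / (11) = 1.022
Iteration 2:
  u = (9 - (-2)·1.070 - (-1)·2.007 - (4)·1.022) / (11) = 0.824
  v = (7 - (-4)·0.824 - (2)·2.007 - (-4)·1.022) / (14) = 0.741
  w = (8 - (2)·0.824 - (1)·0.741 - (-2)·1.022) / (6) = 1.276
  t = (7 - (4)·0.824 - (-3)·0.741 - (-1)·1.276) / (11) = 0.655
Residual b − A·x = (0.074, -0.010, -0.735, -0.002)

0.074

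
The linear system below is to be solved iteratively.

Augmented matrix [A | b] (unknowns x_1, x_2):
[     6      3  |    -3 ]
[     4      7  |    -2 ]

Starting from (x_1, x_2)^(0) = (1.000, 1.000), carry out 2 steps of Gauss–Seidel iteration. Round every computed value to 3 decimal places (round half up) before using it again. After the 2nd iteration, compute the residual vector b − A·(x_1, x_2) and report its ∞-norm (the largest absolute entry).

0.612

Iteration 1:
  x_1 = (-3 - (3)·1.000) / (6) = -1.000
  x_2 = (-2 - (4)·-1.000) / (7) = 0.286
Iteration 2:
  x_1 = (-3 - (3)·0.286) / (6) = -0.643
  x_2 = (-2 - (4)·-0.643) / (7) = 0.082
Residual b − A·x = (0.612, -0.002); ∞-norm = 0.612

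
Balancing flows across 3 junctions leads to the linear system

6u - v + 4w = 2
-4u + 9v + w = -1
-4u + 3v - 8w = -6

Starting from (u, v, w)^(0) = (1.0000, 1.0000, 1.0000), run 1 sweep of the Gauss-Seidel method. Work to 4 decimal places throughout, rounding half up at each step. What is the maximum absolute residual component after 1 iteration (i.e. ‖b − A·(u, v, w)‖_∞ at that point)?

Iteration 1:
  u = (2 - (-1)·1.0000 - (4)·1.0000) / (6) = -0.1667
  v = (-1 - (-4)·-0.1667 - (1)·1.0000) / (9) = -0.2963
  w = (-6 - (-4)·-0.1667 - (3)·-0.2963) / (-8) = 0.7222
Residual b − A·x = (-0.1849, 0.2777, -0.0003); ∞-norm = 0.2777

0.2777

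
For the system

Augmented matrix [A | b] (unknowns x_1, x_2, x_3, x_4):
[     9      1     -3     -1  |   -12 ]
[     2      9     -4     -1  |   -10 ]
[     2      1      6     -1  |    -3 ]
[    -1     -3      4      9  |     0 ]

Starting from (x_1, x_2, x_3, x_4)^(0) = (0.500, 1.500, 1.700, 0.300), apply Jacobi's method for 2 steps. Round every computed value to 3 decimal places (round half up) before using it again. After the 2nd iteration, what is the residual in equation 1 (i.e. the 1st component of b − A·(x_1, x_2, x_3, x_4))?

Iteration 1:
  x_1 = (-12 - (1)·1.500 - (-3)·1.700 - (-1)·0.300) / (9) = -0.900
  x_2 = (-10 - (2)·0.500 - (-4)·1.700 - (-1)·0.300) / (9) = -0.433
  x_3 = (-3 - (2)·0.500 - (1)·1.500 - (-1)·0.300) / (6) = -0.867
  x_4 = (0 - (-1)·0.500 - (-3)·1.500 - (4)·1.700) / (9) = -0.200
Iteration 2:
  x_1 = (-12 - (1)·-0.433 - (-3)·-0.867 - (-1)·-0.200) / (9) = -1.596
  x_2 = (-10 - (2)·-0.900 - (-4)·-0.867 - (-1)·-0.200) / (9) = -1.319
  x_3 = (-3 - (2)·-0.900 - (1)·-0.433 - (-1)·-0.200) / (6) = -0.161
  x_4 = (0 - (-1)·-0.900 - (-3)·-0.433 - (4)·-0.867) / (9) = 0.141
Residual b − A·x = (3.341, 4.560, 2.618, -6.178)

3.341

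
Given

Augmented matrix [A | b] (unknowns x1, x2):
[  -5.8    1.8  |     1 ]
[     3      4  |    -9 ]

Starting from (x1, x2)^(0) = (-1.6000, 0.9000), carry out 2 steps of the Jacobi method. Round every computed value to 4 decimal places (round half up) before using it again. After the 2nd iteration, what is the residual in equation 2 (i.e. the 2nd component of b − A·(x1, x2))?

1.8157

Iteration 1:
  x1 = (1 - (1.8)·0.9000) / (-5.8) = 0.1069
  x2 = (-9 - (3)·-1.6000) / (4) = -1.0500
Iteration 2:
  x1 = (1 - (1.8)·-1.0500) / (-5.8) = -0.4983
  x2 = (-9 - (3)·0.1069) / (4) = -2.3302
Residual b − A·x = (2.3042, 1.8157)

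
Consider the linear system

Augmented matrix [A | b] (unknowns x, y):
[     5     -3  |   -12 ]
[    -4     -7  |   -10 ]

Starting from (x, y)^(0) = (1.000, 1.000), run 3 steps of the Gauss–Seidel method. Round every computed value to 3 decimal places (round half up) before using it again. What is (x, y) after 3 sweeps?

(-1.225, 2.129)

Iteration 1:
  x = (-12 - (-3)·1.000) / (5) = -1.800
  y = (-10 - (-4)·-1.800) / (-7) = 2.457
Iteration 2:
  x = (-12 - (-3)·2.457) / (5) = -0.926
  y = (-10 - (-4)·-0.926) / (-7) = 1.958
Iteration 3:
  x = (-12 - (-3)·1.958) / (5) = -1.225
  y = (-10 - (-4)·-1.225) / (-7) = 2.129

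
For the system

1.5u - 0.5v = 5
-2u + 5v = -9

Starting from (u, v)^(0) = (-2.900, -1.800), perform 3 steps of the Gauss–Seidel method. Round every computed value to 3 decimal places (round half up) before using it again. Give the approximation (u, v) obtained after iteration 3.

(3.146, -0.542)

Iteration 1:
  u = (5 - (-0.5)·-1.800) / (1.5) = 2.733
  v = (-9 - (-2)·2.733) / (5) = -0.707
Iteration 2:
  u = (5 - (-0.5)·-0.707) / (1.5) = 3.098
  v = (-9 - (-2)·3.098) / (5) = -0.561
Iteration 3:
  u = (5 - (-0.5)·-0.561) / (1.5) = 3.146
  v = (-9 - (-2)·3.146) / (5) = -0.542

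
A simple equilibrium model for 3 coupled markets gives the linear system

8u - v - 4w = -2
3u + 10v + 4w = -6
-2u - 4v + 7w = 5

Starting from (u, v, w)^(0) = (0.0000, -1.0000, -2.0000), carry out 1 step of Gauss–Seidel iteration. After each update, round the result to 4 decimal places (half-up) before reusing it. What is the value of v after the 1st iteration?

Iteration 1:
  u = (-2 - (-1)·-1.0000 - (-4)·-2.0000) / (8) = -1.3750
  v = (-6 - (3)·-1.3750 - (4)·-2.0000) / (10) = 0.6125
  w = (5 - (-2)·-1.3750 - (-4)·0.6125) / (7) = 0.6714

0.6125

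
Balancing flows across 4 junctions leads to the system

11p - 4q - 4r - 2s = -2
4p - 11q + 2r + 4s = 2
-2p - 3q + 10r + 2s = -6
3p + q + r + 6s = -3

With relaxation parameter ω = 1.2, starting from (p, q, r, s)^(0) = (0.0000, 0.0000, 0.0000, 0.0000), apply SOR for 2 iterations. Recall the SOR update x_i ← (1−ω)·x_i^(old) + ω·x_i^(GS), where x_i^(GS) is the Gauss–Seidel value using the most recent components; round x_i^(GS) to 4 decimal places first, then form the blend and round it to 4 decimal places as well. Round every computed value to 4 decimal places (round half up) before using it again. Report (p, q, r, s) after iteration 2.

(-0.7476, -0.7749, -0.9463, 0.2387)

Iteration 1:
  p: GS value = (-2 - (-4)·0.0000 - (-4)·0.0000 - (-2)·0.0000) / (11) = -0.1818;  p ← (1−ω)·0.0000 + ω·-0.1818 = -0.2182
  q: GS value = (2 - (4)·-0.2182 - (2)·0.0000 - (4)·0.0000) / (-11) = -0.2612;  q ← (1−ω)·0.0000 + ω·-0.2612 = -0.3134
  r: GS value = (-6 - (-2)·-0.2182 - (-3)·-0.3134 - (2)·0.0000) / (10) = -0.7377;  r ← (1−ω)·0.0000 + ω·-0.7377 = -0.8852
  s: GS value = (-3 - (3)·-0.2182 - (1)·-0.3134 - (1)·-0.8852) / (6) = -0.1911;  s ← (1−ω)·0.0000 + ω·-0.1911 = -0.2293
Iteration 2:
  p: GS value = (-2 - (-4)·-0.3134 - (-4)·-0.8852 - (-2)·-0.2293) / (11) = -0.6594;  p ← (1−ω)·-0.2182 + ω·-0.6594 = -0.7476
  q: GS value = (2 - (4)·-0.7476 - (2)·-0.8852 - (4)·-0.2293) / (-11) = -0.6980;  q ← (1−ω)·-0.3134 + ω·-0.6980 = -0.7749
  r: GS value = (-6 - (-2)·-0.7476 - (-3)·-0.7749 - (2)·-0.2293) / (10) = -0.9361;  r ← (1−ω)·-0.8852 + ω·-0.9361 = -0.9463
  s: GS value = (-3 - (3)·-0.7476 - (1)·-0.7749 - (1)·-0.9463) / (6) = 0.1607;  s ← (1−ω)·-0.2293 + ω·0.1607 = 0.2387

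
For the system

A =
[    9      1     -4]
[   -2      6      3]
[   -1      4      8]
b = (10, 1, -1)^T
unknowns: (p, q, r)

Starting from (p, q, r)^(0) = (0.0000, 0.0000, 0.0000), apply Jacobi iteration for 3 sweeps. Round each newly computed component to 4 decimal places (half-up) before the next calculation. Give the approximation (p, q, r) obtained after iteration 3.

Iteration 1:
  p = (10 - (1)·0.0000 - (-4)·0.0000) / (9) = 1.1111
  q = (1 - (-2)·0.0000 - (3)·0.0000) / (6) = 0.1667
  r = (-1 - (-1)·0.0000 - (4)·0.0000) / (8) = -0.1250
Iteration 2:
  p = (10 - (1)·0.1667 - (-4)·-0.1250) / (9) = 1.0370
  q = (1 - (-2)·1.1111 - (3)·-0.1250) / (6) = 0.5995
  r = (-1 - (-1)·1.1111 - (4)·0.1667) / (8) = -0.0695
Iteration 3:
  p = (10 - (1)·0.5995 - (-4)·-0.0695) / (9) = 1.0136
  q = (1 - (-2)·1.0370 - (3)·-0.0695) / (6) = 0.5471
  r = (-1 - (-1)·1.0370 - (4)·0.5995) / (8) = -0.2951

(1.0136, 0.5471, -0.2951)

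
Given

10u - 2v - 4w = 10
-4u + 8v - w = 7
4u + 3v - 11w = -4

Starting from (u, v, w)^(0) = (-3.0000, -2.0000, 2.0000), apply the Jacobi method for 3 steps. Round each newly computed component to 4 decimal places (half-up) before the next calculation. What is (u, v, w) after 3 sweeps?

(1.5914, 1.1793, 0.9010)

Iteration 1:
  u = (10 - (-2)·-2.0000 - (-4)·2.0000) / (10) = 1.4000
  v = (7 - (-4)·-3.0000 - (-1)·2.0000) / (8) = -0.3750
  w = (-4 - (4)·-3.0000 - (3)·-2.0000) / (-11) = -1.2727
Iteration 2:
  u = (10 - (-2)·-0.3750 - (-4)·-1.2727) / (10) = 0.4159
  v = (7 - (-4)·1.4000 - (-1)·-1.2727) / (8) = 1.4159
  w = (-4 - (4)·1.4000 - (3)·-0.3750) / (-11) = 0.7705
Iteration 3:
  u = (10 - (-2)·1.4159 - (-4)·0.7705) / (10) = 1.5914
  v = (7 - (-4)·0.4159 - (-1)·0.7705) / (8) = 1.1793
  w = (-4 - (4)·0.4159 - (3)·1.4159) / (-11) = 0.9010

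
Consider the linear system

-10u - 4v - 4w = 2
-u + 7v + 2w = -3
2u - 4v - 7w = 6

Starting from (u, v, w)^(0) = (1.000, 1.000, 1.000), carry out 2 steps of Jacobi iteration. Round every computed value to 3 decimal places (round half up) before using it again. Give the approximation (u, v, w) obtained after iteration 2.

(0.486, -0.245, -0.817)

Iteration 1:
  u = (2 - (-4)·1.000 - (-4)·1.000) / (-10) = -1.000
  v = (-3 - (-1)·1.000 - (2)·1.000) / (7) = -0.571
  w = (6 - (2)·1.000 - (-4)·1.000) / (-7) = -1.143
Iteration 2:
  u = (2 - (-4)·-0.571 - (-4)·-1.143) / (-10) = 0.486
  v = (-3 - (-1)·-1.000 - (2)·-1.143) / (7) = -0.245
  w = (6 - (2)·-1.000 - (-4)·-0.571) / (-7) = -0.817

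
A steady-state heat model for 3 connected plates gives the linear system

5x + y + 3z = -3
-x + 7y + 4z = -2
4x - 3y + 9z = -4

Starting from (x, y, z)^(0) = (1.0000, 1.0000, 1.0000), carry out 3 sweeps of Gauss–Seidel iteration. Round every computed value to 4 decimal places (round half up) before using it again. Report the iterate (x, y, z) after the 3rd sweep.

Iteration 1:
  x = (-3 - (1)·1.0000 - (3)·1.0000) / (5) = -1.4000
  y = (-2 - (-1)·-1.4000 - (4)·1.0000) / (7) = -1.0571
  z = (-4 - (4)·-1.4000 - (-3)·-1.0571) / (9) = -0.1746
Iteration 2:
  x = (-3 - (1)·-1.0571 - (3)·-0.1746) / (5) = -0.2838
  y = (-2 - (-1)·-0.2838 - (4)·-0.1746) / (7) = -0.2265
  z = (-4 - (4)·-0.2838 - (-3)·-0.2265) / (9) = -0.3938
Iteration 3:
  x = (-3 - (1)·-0.2265 - (3)·-0.3938) / (5) = -0.3184
  y = (-2 - (-1)·-0.3184 - (4)·-0.3938) / (7) = -0.1062
  z = (-4 - (4)·-0.3184 - (-3)·-0.1062) / (9) = -0.3383

(-0.3184, -0.1062, -0.3383)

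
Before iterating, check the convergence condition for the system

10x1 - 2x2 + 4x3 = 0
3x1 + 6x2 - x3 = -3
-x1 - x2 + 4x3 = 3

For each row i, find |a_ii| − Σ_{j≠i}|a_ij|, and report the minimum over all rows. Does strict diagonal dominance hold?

2

row 1: |10| − (2+4) = 4
row 2: |6| − (3+1) = 2
row 3: |4| − (1+1) = 2
minimum over rows = 2 → strictly diagonally dominant (convergence guaranteed)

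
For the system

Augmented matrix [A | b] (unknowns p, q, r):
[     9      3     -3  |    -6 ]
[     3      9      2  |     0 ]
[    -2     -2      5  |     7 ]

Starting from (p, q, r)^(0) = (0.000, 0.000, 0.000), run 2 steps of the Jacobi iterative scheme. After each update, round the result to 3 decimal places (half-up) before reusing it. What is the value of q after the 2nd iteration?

Iteration 1:
  p = (-6 - (3)·0.000 - (-3)·0.000) / (9) = -0.667
  q = (0 - (3)·0.000 - (2)·0.000) / (9) = 0.000
  r = (7 - (-2)·0.000 - (-2)·0.000) / (5) = 1.400
Iteration 2:
  p = (-6 - (3)·0.000 - (-3)·1.400) / (9) = -0.200
  q = (0 - (3)·-0.667 - (2)·1.400) / (9) = -0.089
  r = (7 - (-2)·-0.667 - (-2)·0.000) / (5) = 1.133

-0.089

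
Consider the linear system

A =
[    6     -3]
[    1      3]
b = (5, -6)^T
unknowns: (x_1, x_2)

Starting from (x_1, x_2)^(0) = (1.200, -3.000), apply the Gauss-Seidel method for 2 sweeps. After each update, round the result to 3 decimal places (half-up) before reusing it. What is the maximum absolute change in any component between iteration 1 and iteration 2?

0.611

Iteration 1:
  x_1 = (5 - (-3)·-3.000) / (6) = -0.667
  x_2 = (-6 - (1)·-0.667) / (3) = -1.778
Iteration 2:
  x_1 = (5 - (-3)·-1.778) / (6) = -0.056
  x_2 = (-6 - (1)·-0.056) / (3) = -1.981
Change: (0.611, -0.203) → max |·| = 0.611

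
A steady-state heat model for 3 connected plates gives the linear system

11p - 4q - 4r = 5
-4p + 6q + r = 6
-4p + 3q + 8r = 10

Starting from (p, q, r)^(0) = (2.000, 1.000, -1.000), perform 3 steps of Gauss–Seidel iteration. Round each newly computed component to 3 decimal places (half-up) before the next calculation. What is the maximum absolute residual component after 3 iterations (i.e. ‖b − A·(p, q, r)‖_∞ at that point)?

0.659

Iteration 1:
  p = (5 - (-4)·1.000 - (-4)·-1.000) / (11) = 0.455
  q = (6 - (-4)·0.455 - (1)·-1.000) / (6) = 1.470
  r = (10 - (-4)·0.455 - (3)·1.470) / (8) = 0.926
Iteration 2:
  p = (5 - (-4)·1.470 - (-4)·0.926) / (11) = 1.326
  q = (6 - (-4)·1.326 - (1)·0.926) / (6) = 1.730
  r = (10 - (-4)·1.326 - (3)·1.730) / (8) = 1.264
Iteration 3:
  p = (5 - (-4)·1.730 - (-4)·1.264) / (11) = 1.543
  q = (6 - (-4)·1.543 - (1)·1.264) / (6) = 1.818
  r = (10 - (-4)·1.543 - (3)·1.818) / (8) = 1.340
Residual b − A·x = (0.659, -0.076, -0.002); ∞-norm = 0.659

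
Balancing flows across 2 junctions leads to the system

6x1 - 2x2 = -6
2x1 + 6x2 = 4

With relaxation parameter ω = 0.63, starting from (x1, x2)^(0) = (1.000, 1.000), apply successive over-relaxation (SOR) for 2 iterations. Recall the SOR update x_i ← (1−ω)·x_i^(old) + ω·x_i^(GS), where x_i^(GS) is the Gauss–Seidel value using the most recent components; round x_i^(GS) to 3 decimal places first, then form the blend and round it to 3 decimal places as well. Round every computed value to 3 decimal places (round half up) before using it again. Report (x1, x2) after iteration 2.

(-0.480, 0.817)

Iteration 1:
  x1: GS value = (-6 - (-2)·1.000) / (6) = -0.667;  x1 ← (1−ω)·1.000 + ω·-0.667 = -0.050
  x2: GS value = (4 - (2)·-0.050) / (6) = 0.683;  x2 ← (1−ω)·1.000 + ω·0.683 = 0.800
Iteration 2:
  x1: GS value = (-6 - (-2)·0.800) / (6) = -0.733;  x1 ← (1−ω)·-0.050 + ω·-0.733 = -0.480
  x2: GS value = (4 - (2)·-0.480) / (6) = 0.827;  x2 ← (1−ω)·0.800 + ω·0.827 = 0.817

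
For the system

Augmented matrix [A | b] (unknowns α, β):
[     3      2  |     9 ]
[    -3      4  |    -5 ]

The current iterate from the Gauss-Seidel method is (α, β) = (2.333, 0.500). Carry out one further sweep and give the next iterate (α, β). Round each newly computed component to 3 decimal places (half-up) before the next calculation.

(2.667, 0.750)

One sweep:
  α = (9 - (2)·0.500) / (3) = 2.667
  β = (-5 - (-3)·2.667) / (4) = 0.750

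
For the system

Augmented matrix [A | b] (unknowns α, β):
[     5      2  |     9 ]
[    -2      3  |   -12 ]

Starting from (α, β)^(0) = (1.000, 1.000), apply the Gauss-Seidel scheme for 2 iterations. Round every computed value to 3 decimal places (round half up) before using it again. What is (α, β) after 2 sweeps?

Iteration 1:
  α = (9 - (2)·1.000) / (5) = 1.400
  β = (-12 - (-2)·1.400) / (3) = -3.067
Iteration 2:
  α = (9 - (2)·-3.067) / (5) = 3.027
  β = (-12 - (-2)·3.027) / (3) = -1.982

(3.027, -1.982)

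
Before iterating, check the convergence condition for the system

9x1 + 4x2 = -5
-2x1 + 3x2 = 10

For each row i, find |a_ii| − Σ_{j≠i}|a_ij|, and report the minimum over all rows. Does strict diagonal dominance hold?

1

row 1: |9| − (4) = 5
row 2: |3| − (2) = 1
minimum over rows = 1 → strictly diagonally dominant (convergence guaranteed)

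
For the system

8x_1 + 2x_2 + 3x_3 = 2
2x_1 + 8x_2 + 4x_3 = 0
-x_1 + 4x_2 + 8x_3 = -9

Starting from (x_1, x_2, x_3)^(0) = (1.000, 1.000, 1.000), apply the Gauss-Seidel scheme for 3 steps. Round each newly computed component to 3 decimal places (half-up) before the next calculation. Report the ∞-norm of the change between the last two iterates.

Iteration 1:
  x_1 = (2 - (2)·1.000 - (3)·1.000) / (8) = -0.375
  x_2 = (0 - (2)·-0.375 - (4)·1.000) / (8) = -0.406
  x_3 = (-9 - (-1)·-0.375 - (4)·-0.406) / (8) = -0.969
Iteration 2:
  x_1 = (2 - (2)·-0.406 - (3)·-0.969) / (8) = 0.715
  x_2 = (0 - (2)·0.715 - (4)·-0.969) / (8) = 0.306
  x_3 = (-9 - (-1)·0.715 - (4)·0.306) / (8) = -1.189
Iteration 3:
  x_1 = (2 - (2)·0.306 - (3)·-1.189) / (8) = 0.619
  x_2 = (0 - (2)·0.619 - (4)·-1.189) / (8) = 0.440
  x_3 = (-9 - (-1)·0.619 - (4)·0.440) / (8) = -1.268
Change: (-0.096, 0.134, -0.079) → max |·| = 0.134

0.134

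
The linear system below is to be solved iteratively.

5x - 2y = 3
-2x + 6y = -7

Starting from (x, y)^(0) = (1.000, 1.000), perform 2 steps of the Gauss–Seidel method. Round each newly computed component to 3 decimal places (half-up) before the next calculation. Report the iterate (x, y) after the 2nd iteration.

Iteration 1:
  x = (3 - (-2)·1.000) / (5) = 1.000
  y = (-7 - (-2)·1.000) / (6) = -0.833
Iteration 2:
  x = (3 - (-2)·-0.833) / (5) = 0.267
  y = (-7 - (-2)·0.267) / (6) = -1.078

(0.267, -1.078)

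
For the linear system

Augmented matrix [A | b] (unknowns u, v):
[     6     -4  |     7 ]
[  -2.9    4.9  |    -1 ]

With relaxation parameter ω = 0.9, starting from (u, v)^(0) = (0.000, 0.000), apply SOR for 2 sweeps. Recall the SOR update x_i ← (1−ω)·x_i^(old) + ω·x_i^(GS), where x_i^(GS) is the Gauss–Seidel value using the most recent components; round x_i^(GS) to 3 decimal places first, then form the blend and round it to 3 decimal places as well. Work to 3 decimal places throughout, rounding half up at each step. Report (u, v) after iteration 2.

(1.380, 0.589)

Iteration 1:
  u: GS value = (7 - (-4)·0.000) / (6) = 1.167;  u ← (1−ω)·0.000 + ω·1.167 = 1.050
  v: GS value = (-1 - (-2.9)·1.050) / (4.9) = 0.417;  v ← (1−ω)·0.000 + ω·0.417 = 0.375
Iteration 2:
  u: GS value = (7 - (-4)·0.375) / (6) = 1.417;  u ← (1−ω)·1.050 + ω·1.417 = 1.380
  v: GS value = (-1 - (-2.9)·1.380) / (4.9) = 0.613;  v ← (1−ω)·0.375 + ω·0.613 = 0.589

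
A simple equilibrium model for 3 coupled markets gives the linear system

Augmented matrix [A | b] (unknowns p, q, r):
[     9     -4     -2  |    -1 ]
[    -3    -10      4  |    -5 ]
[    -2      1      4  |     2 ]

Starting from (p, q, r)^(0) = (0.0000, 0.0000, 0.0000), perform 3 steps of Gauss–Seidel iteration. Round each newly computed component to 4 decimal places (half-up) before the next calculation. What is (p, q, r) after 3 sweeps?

Iteration 1:
  p = (-1 - (-4)·0.0000 - (-2)·0.0000) / (9) = -0.1111
  q = (-5 - (-3)·-0.1111 - (4)·0.0000) / (-10) = 0.5333
  r = (2 - (-2)·-0.1111 - (1)·0.5333) / (4) = 0.3111
Iteration 2:
  p = (-1 - (-4)·0.5333 - (-2)·0.3111) / (9) = 0.1950
  q = (-5 - (-3)·0.1950 - (4)·0.3111) / (-10) = 0.5659
  r = (2 - (-2)·0.1950 - (1)·0.5659) / (4) = 0.4560
Iteration 3:
  p = (-1 - (-4)·0.5659 - (-2)·0.4560) / (9) = 0.2417
  q = (-5 - (-3)·0.2417 - (4)·0.4560) / (-10) = 0.6099
  r = (2 - (-2)·0.2417 - (1)·0.6099) / (4) = 0.4684

(0.2417, 0.6099, 0.4684)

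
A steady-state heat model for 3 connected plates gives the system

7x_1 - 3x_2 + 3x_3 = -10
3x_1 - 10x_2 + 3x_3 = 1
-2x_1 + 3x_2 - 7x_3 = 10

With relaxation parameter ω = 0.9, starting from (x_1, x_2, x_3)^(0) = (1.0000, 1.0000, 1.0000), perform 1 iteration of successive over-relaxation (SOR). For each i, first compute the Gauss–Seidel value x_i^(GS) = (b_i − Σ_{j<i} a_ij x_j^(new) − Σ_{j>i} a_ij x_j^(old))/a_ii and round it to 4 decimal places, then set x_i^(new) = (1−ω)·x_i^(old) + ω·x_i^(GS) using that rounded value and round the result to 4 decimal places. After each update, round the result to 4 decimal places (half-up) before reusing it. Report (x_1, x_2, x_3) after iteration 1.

Iteration 1:
  x_1: GS value = (-10 - (-3)·1.0000 - (3)·1.0000) / (7) = -1.4286;  x_1 ← (1−ω)·1.0000 + ω·-1.4286 = -1.1857
  x_2: GS value = (1 - (3)·-1.1857 - (3)·1.0000) / (-10) = -0.1557;  x_2 ← (1−ω)·1.0000 + ω·-0.1557 = -0.0401
  x_3: GS value = (10 - (-2)·-1.1857 - (3)·-0.0401) / (-7) = -1.1070;  x_3 ← (1−ω)·1.0000 + ω·-1.1070 = -0.8963

(-1.1857, -0.0401, -0.8963)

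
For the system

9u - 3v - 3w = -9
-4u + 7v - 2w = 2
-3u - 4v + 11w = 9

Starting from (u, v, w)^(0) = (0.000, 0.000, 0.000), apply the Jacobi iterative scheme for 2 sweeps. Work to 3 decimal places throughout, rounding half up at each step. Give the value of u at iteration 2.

Iteration 1:
  u = (-9 - (-3)·0.000 - (-3)·0.000) / (9) = -1.000
  v = (2 - (-4)·0.000 - (-2)·0.000) / (7) = 0.286
  w = (9 - (-3)·0.000 - (-4)·0.000) / (11) = 0.818
Iteration 2:
  u = (-9 - (-3)·0.286 - (-3)·0.818) / (9) = -0.632
  v = (2 - (-4)·-1.000 - (-2)·0.818) / (7) = -0.052
  w = (9 - (-3)·-1.000 - (-4)·0.286) / (11) = 0.649

-0.632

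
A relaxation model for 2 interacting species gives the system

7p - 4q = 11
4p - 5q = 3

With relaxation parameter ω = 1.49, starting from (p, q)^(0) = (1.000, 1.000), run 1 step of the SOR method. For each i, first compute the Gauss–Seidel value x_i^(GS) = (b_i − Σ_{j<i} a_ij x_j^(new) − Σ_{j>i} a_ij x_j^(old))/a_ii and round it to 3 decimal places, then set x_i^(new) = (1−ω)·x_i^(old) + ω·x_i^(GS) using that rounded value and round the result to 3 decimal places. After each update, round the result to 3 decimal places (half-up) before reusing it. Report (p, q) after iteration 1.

Iteration 1:
  p: GS value = (11 - (-4)·1.000) / (7) = 2.143;  p ← (1−ω)·1.000 + ω·2.143 = 2.703
  q: GS value = (3 - (4)·2.703) / (-5) = 1.562;  q ← (1−ω)·1.000 + ω·1.562 = 1.837

(2.703, 1.837)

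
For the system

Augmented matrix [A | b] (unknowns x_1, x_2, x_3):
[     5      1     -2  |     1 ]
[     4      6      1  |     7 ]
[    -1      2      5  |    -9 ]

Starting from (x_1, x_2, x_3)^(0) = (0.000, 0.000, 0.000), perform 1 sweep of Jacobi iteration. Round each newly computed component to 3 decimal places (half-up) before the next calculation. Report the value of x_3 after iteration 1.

Iteration 1:
  x_1 = (1 - (1)·0.000 - (-2)·0.000) / (5) = 0.200
  x_2 = (7 - (4)·0.000 - (1)·0.000) / (6) = 1.167
  x_3 = (-9 - (-1)·0.000 - (2)·0.000) / (5) = -1.800

-1.800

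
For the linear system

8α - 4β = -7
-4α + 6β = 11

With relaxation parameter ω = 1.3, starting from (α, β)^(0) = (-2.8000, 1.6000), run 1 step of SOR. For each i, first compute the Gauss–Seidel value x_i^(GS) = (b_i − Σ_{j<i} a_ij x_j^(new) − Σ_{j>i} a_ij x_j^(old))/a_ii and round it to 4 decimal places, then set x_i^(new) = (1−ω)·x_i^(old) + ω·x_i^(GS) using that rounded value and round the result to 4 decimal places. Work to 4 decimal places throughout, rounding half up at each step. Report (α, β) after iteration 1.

Iteration 1:
  α: GS value = (-7 - (-4)·1.6000) / (8) = -0.0750;  α ← (1−ω)·-2.8000 + ω·-0.0750 = 0.7425
  β: GS value = (11 - (-4)·0.7425) / (6) = 2.3283;  β ← (1−ω)·1.6000 + ω·2.3283 = 2.5468

(0.7425, 2.5468)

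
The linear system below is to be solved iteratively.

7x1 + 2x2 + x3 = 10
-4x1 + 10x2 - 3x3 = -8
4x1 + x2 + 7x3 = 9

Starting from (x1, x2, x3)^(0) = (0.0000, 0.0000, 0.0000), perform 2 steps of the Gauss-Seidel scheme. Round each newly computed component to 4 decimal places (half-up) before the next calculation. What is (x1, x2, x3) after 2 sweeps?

Iteration 1:
  x1 = (10 - (2)·0.0000 - (1)·0.0000) / (7) = 1.4286
  x2 = (-8 - (-4)·1.4286 - (-3)·0.0000) / (10) = -0.2286
  x3 = (9 - (4)·1.4286 - (1)·-0.2286) / (7) = 0.5020
Iteration 2:
  x1 = (10 - (2)·-0.2286 - (1)·0.5020) / (7) = 1.4222
  x2 = (-8 - (-4)·1.4222 - (-3)·0.5020) / (10) = -0.0805
  x3 = (9 - (4)·1.4222 - (1)·-0.0805) / (7) = 0.4845

(1.4222, -0.0805, 0.4845)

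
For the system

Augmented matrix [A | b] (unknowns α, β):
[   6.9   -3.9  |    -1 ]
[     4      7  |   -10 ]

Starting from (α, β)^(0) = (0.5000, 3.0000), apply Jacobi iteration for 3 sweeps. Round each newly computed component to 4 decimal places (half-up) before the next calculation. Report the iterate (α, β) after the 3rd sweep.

(-1.4532, -0.7921)

Iteration 1:
  α = (-1 - (-3.9)·3.0000) / (6.9) = 1.5507
  β = (-10 - (4)·0.5000) / (7) = -1.7143
Iteration 2:
  α = (-1 - (-3.9)·-1.7143) / (6.9) = -1.1139
  β = (-10 - (4)·1.5507) / (7) = -2.3147
Iteration 3:
  α = (-1 - (-3.9)·-2.3147) / (6.9) = -1.4532
  β = (-10 - (4)·-1.1139) / (7) = -0.7921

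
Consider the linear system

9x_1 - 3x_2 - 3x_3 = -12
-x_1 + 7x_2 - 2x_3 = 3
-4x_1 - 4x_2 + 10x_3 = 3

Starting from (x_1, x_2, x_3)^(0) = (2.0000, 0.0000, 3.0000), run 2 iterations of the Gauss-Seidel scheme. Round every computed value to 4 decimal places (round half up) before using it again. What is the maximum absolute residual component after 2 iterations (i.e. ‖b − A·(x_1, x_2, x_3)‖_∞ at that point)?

Iteration 1:
  x_1 = (-12 - (-3)·0.0000 - (-3)·3.0000) / (9) = -0.3333
  x_2 = (3 - (-1)·-0.3333 - (-2)·3.0000) / (7) = 1.2381
  x_3 = (3 - (-4)·-0.3333 - (-4)·1.2381) / (10) = 0.6619
Iteration 2:
  x_1 = (-12 - (-3)·1.2381 - (-3)·0.6619) / (9) = -0.7000
  x_2 = (3 - (-1)·-0.7000 - (-2)·0.6619) / (7) = 0.5177
  x_3 = (3 - (-4)·-0.7000 - (-4)·0.5177) / (10) = 0.2271
Residual b − A·x = (-3.4656, -0.8697, -0.0002); ∞-norm = 3.4656

3.4656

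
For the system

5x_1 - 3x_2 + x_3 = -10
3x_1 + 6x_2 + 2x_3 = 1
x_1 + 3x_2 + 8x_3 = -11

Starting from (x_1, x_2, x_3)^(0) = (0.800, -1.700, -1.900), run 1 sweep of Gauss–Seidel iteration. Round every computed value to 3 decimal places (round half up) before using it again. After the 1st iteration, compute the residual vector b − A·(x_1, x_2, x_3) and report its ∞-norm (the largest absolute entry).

11.400

Iteration 1:
  x_1 = (-10 - (-3)·-1.700 - (1)·-1.900) / (5) = -2.640
  x_2 = (1 - (3)·-2.640 - (2)·-1.900) / (6) = 2.120
  x_3 = (-11 - (1)·-2.640 - (3)·2.120) / (8) = -1.840
Residual b − A·x = (11.400, -0.120, 0.000); ∞-norm = 11.400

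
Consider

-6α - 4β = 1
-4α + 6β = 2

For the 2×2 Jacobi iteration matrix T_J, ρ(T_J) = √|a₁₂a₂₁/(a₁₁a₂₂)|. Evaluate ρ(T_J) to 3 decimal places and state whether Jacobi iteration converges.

0.667

a₁₂a₂₁/(a₁₁a₂₂) = (-4)·(-4) / ((-6)·(6)) = -0.444444
ρ = √|-0.444444| = √0.444444 = 0.667
ρ < 1, so Jacobi converges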